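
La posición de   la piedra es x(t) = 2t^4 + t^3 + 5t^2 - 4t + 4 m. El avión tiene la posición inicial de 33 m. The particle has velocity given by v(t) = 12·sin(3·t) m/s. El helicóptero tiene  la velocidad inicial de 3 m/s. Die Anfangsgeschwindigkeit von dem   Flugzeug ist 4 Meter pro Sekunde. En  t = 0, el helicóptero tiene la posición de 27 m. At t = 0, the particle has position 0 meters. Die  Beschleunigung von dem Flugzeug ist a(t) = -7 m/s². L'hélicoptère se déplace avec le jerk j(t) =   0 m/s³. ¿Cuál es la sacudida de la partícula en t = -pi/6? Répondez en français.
Pour résoudre ceci, nous devons prendre 2 dérivées de notre équation de la vitesse v(t) = 12·sin(3·t). La dérivée de la vitesse donne l'accélération: a(t) = 36·cos(3·t). En prenant d/dt de a(t), nous trouvons j(t) = -108·sin(3·t). Nous avons le jerk j(t) = -108·sin(3·t). En substituant t = -pi/6: j(-pi/6) = 108.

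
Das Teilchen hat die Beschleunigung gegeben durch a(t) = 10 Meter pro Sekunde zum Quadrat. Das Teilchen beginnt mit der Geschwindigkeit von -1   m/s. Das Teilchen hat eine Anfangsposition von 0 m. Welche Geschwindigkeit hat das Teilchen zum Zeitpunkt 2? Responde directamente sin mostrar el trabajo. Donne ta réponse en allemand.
Die Geschwindigkeit bei t = 2 ist v = 19.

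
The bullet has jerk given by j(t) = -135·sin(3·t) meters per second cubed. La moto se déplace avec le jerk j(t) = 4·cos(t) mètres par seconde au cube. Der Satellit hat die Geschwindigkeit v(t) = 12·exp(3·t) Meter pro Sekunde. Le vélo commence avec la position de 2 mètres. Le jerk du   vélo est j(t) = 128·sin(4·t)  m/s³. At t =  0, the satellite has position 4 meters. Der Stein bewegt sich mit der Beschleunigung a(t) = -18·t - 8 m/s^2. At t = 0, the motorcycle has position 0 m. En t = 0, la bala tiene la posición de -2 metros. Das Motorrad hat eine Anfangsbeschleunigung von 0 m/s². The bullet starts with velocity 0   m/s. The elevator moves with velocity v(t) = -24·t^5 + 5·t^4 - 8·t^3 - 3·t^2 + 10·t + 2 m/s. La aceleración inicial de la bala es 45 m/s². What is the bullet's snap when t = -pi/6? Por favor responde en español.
Debemos derivar nuestra ecuación de la sacudida j(t) = -135·sin(3·t) 1 vez. Tomando d/dt de j(t), encontramos s(t) = -405·cos(3·t). Usando s(t) = -405·cos(3·t) y sustituyendo t = -pi/6, encontramos s = 0.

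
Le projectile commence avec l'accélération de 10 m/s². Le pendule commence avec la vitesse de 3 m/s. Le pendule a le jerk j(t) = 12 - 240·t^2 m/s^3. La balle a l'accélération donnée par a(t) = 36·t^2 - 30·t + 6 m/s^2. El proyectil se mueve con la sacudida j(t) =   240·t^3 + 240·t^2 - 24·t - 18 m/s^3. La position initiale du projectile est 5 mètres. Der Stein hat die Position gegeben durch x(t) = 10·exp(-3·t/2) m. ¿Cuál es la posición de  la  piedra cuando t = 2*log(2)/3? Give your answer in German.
Wir haben die Position x(t) = 10·exp(-3·t/2). Durch Einsetzen von t = 2*log(2)/3: x(2*log(2)/3) = 5.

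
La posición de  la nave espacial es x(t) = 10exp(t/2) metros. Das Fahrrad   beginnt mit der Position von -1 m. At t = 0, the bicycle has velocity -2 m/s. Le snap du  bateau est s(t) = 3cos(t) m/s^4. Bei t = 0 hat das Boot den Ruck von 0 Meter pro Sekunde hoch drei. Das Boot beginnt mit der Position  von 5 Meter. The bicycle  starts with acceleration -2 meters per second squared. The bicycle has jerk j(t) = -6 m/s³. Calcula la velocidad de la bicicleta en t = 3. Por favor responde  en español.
Para resolver esto, necesitamos tomar 2 integrales de nuestra ecuación de la sacudida j(t) = -6. Tomando ∫j(t)dt y aplicando a(0) = -2, encontramos a(t) = -6·t - 2. La antiderivada de la aceleración, con v(0) = -2, da la velocidad: v(t) = -3·t^2 - 2·t - 2. Usando v(t) = -3·t^2 - 2·t - 2 y sustituyendo t = 3, encontramos v = -35.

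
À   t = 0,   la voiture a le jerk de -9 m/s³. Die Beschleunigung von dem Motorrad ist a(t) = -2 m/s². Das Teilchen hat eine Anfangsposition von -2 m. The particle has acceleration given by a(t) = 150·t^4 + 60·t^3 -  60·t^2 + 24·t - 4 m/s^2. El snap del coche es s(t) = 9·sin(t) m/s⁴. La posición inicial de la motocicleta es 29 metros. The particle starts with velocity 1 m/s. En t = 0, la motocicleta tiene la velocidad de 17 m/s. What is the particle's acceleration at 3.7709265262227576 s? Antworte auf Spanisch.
Tenemos la aceleración a(t) = 150·t^4 + 60·t^3 - 60·t^2 + 24·t - 4. Sustituyendo t = 3.7709265262227576: a(3.7709265262227576) = 32781.4153126738.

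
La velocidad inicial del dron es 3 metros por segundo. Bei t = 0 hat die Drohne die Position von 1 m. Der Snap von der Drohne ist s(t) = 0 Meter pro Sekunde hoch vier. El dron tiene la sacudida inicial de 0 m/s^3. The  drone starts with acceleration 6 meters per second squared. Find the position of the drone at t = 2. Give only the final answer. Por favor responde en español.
La posición en t = 2 es x = 19.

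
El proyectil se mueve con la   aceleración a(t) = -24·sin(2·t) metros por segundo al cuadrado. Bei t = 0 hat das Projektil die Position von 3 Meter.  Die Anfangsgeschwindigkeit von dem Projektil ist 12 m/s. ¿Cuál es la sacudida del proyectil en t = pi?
Para resolver esto, necesitamos tomar 1 derivada de nuestra ecuación de la aceleración a(t) = -24·sin(2·t). Derivando la aceleración, obtenemos la sacudida: j(t) = -48·cos(2·t). Tenemos la sacudida j(t) = -48·cos(2·t). Sustituyendo t = pi: j(pi) = -48.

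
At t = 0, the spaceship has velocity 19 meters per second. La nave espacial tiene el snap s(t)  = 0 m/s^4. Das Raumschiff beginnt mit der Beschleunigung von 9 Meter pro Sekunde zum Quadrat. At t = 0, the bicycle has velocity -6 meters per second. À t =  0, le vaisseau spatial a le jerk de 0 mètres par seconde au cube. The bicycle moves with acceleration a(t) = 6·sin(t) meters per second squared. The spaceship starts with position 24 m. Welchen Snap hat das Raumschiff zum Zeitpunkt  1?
Mit s(t) = 0 und Einsetzen von t = 1, finden wir s = 0.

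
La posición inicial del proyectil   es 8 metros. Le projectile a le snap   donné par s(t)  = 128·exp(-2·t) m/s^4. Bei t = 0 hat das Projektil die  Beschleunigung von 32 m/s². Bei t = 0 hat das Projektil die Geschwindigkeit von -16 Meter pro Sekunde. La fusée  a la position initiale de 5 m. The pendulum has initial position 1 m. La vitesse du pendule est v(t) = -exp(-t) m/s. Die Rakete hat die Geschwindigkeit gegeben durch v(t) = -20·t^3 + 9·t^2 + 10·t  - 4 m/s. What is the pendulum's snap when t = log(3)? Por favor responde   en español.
Partiendo de la velocidad v(t) = -exp(-t), tomamos 3 derivadas. Tomando d/dt de v(t), encontramos a(t) = exp(-t). Tomando d/dt de a(t), encontramos j(t) = -exp(-t). Derivando la sacudida, obtenemos el snap: s(t) = exp(-t). Usando s(t) = exp(-t) y sustituyendo t = log(3), encontramos s = 1/3.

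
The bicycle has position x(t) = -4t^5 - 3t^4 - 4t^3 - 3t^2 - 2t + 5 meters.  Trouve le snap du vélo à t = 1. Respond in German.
Ausgehend von der Position x(t) = -4·t^5 - 3·t^4 - 4·t^3 - 3·t^2 - 2·t + 5, nehmen wir 4 Ableitungen. Durch Ableiten von der Position erhalten wir die Geschwindigkeit: v(t) = -20·t^4 - 12·t^3 - 12·t^2 - 6·t - 2. Die Ableitung von der Geschwindigkeit ergibt die Beschleunigung: a(t) = -80·t^3 - 36·t^2 - 24·t - 6. Mit d/dt von a(t) finden wir j(t) = -240·t^2 - 72·t - 24. Mit d/dt von j(t) finden wir s(t) = -480·t - 72. Wir haben den Snap s(t) = -480·t - 72. Durch Einsetzen von t = 1: s(1) = -552.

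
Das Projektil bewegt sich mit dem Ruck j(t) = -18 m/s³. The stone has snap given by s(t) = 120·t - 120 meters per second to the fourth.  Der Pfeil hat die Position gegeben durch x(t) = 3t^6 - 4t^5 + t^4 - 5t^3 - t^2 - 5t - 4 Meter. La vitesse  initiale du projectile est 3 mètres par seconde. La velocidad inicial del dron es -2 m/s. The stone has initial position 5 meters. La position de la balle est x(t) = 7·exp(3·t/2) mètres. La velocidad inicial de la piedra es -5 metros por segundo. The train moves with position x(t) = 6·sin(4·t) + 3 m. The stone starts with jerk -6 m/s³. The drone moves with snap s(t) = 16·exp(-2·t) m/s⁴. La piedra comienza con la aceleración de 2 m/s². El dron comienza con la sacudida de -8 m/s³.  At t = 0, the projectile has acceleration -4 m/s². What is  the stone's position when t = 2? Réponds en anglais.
To find the answer, we compute 4 antiderivatives of s(t) = 120·t - 120. The antiderivative of snap is jerk. Using j(0) = -6, we get j(t) = 60·t^2 - 120·t - 6. Finding the integral of j(t) and using a(0) = 2: a(t) = 20·t^3 - 60·t^2 - 6·t + 2. Taking ∫a(t)dt and applying v(0) = -5, we find v(t) = 5·t^4 - 20·t^3 - 3·t^2 + 2·t - 5. Taking ∫v(t)dt and applying x(0) = 5, we find x(t) = t^5 - 5·t^4 - t^3 + t^2 - 5·t + 5. From the given position equation x(t) = t^5 - 5·t^4 - t^3 + t^2 - 5·t + 5, we substitute t = 2 to get x = -57.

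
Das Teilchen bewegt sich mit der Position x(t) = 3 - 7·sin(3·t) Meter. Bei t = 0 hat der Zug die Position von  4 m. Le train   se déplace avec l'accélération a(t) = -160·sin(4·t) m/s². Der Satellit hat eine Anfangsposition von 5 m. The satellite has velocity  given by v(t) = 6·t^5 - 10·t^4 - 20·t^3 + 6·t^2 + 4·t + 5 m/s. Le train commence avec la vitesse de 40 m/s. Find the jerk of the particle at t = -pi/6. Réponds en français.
Pour résoudre ceci, nous devons prendre 3 dérivées de notre équation de la position x(t) = 3 - 7·sin(3·t). La dérivée de la position donne la vitesse: v(t) = -21·cos(3·t). En prenant d/dt de v(t), nous trouvons a(t) = 63·sin(3·t). En dérivant l'accélération, nous obtenons le jerk: j(t) = 189·cos(3·t). De l'équation du jerk j(t) = 189·cos(3·t), nous substituons t = -pi/6 pour obtenir j = 0.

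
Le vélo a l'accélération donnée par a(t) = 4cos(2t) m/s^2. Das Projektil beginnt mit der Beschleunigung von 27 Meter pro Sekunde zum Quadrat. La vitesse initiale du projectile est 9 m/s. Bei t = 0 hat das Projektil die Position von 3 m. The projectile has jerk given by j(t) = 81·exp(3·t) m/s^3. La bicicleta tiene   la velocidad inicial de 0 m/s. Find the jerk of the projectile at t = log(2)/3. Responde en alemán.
Wir haben den Ruck j(t) = 81·exp(3·t). Durch Einsetzen von t = log(2)/3: j(log(2)/3) = 162.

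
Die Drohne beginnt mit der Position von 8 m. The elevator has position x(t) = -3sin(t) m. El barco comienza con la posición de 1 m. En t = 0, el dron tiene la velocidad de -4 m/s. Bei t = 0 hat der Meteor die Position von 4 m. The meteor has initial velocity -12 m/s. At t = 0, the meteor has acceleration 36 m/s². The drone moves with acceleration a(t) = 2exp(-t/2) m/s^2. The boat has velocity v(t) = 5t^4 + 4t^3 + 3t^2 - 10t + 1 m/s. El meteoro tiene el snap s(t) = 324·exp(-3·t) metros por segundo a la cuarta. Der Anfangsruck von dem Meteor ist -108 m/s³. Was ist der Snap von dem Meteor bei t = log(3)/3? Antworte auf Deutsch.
Aus der Gleichung für den Snap s(t) = 324·exp(-3·t), setzen wir t = log(3)/3 ein und erhalten s = 108.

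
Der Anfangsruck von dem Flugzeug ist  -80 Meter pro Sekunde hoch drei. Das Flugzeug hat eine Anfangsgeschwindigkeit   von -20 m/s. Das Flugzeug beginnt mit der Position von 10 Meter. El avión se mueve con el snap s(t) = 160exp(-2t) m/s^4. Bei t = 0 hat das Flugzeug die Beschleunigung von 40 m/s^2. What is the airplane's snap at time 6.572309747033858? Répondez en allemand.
Aus der Gleichung für den Snap s(t) = 160·exp(-2·t), setzen wir t = 6.572309747033858 ein und erhalten s = 0.000312956711522457.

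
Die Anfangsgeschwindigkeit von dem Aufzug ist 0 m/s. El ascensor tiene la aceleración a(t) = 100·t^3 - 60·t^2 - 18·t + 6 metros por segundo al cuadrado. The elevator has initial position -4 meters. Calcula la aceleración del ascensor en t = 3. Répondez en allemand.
Aus der Gleichung für die Beschleunigung a(t) = 100·t^3 - 60·t^2 - 18·t + 6, setzen wir t = 3 ein und erhalten a = 2112.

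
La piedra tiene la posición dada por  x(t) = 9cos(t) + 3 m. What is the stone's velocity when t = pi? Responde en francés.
Nous devons dériver notre équation de la position x(t) = 9·cos(t) + 3 1 fois. La dérivée de la position donne la vitesse: v(t) = -9·sin(t). Nous avons la vitesse v(t) = -9·sin(t). En substituant t = pi: v(pi) = 0.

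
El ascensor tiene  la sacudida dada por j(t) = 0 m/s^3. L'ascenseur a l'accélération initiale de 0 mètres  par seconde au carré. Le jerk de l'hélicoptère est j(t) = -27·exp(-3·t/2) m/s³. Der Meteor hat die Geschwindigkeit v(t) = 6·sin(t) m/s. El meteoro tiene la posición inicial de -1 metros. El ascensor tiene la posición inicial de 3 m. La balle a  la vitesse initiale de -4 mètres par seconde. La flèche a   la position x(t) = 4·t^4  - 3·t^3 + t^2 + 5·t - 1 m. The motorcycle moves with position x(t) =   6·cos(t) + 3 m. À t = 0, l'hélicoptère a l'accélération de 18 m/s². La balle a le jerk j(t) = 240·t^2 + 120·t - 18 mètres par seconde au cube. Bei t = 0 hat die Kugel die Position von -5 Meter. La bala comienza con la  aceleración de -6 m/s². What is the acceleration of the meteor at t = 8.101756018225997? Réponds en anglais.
Starting from velocity v(t) = 6·sin(t), we take 1 derivative. Taking d/dt of v(t), we find a(t) = 6·cos(t). We have acceleration a(t) = 6·cos(t). Substituting t = 8.101756018225997: a(8.101756018225997) = -1.47148152929556.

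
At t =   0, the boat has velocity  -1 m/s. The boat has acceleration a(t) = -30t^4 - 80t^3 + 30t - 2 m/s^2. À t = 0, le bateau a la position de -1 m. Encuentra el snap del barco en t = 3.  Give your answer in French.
Pour résoudre ceci, nous devons prendre 2 dérivées de notre équation de l'accélération a(t) = -30·t^4 - 80·t^3 + 30·t - 2. La dérivée de l'accélération donne le jerk: j(t) = -120·t^3 - 240·t^2 + 30. La dérivée du jerk donne le snap: s(t) = -360·t^2 - 480·t. En utilisant s(t) = -360·t^2 - 480·t et en substituant t = 3, nous trouvons s = -4680.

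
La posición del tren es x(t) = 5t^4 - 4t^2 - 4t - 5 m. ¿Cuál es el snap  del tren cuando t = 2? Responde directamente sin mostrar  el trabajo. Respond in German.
s(2) = 120.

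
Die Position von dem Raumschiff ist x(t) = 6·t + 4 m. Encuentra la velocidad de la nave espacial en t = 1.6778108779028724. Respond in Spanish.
Para resolver esto, necesitamos tomar 1 derivada de nuestra ecuación de la posición x(t) = 6·t + 4. Tomando d/dt de x(t), encontramos v(t) = 6. Tenemos la velocidad v(t) = 6. Sustituyendo t = 1.6778108779028724: v(1.6778108779028724) = 6.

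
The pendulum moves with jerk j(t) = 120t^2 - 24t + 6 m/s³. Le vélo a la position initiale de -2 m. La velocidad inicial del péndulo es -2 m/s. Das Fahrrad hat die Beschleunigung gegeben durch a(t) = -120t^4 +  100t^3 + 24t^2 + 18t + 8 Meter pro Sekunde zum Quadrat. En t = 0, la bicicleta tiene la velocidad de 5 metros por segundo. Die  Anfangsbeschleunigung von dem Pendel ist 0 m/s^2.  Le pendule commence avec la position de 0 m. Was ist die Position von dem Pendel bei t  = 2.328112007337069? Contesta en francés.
Nous devons intégrer notre équation du jerk j(t) = 120·t^2 - 24·t + 6 3 fois. En intégrant le jerk et en utilisant la condition initiale a(0) = 0, nous obtenons a(t) = 2·t·(20·t^2 - 6·t + 3). L'intégrale de l'accélération est la vitesse. En utilisant v(0) = -2, nous obtenons v(t) = 10·t^4 - 4·t^3 + 3·t^2 - 2. L'intégrale de la vitesse, avec x(0) = 0, donne la position: x(t) = 2·t^5 - t^4 + t^3 - 2·t. En utilisant x(t) = 2·t^5 - t^4 + t^3 - 2·t et en substituant t = 2.328112007337069, nous trouvons x = 115.373269982177.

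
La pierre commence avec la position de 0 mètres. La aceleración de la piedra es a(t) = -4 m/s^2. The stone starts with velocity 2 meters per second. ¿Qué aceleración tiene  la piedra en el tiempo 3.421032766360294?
Usando a(t) = -4 y sustituyendo t = 3.421032766360294, encontramos a = -4.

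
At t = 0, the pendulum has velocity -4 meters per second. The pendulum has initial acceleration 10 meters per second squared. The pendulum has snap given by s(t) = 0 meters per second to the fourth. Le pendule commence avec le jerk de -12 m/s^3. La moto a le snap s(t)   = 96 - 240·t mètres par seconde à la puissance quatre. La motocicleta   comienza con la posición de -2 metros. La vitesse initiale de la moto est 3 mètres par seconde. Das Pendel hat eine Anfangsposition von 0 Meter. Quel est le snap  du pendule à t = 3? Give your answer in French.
En utilisant s(t) = 0 et en substituant t = 3, nous trouvons s = 0.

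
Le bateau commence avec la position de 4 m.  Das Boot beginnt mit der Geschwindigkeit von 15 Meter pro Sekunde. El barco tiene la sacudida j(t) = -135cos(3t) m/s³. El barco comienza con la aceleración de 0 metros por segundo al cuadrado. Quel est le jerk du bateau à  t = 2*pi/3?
En utilisant j(t) = -135·cos(3·t) et en substituant t = 2*pi/3, nous trouvons j = -135.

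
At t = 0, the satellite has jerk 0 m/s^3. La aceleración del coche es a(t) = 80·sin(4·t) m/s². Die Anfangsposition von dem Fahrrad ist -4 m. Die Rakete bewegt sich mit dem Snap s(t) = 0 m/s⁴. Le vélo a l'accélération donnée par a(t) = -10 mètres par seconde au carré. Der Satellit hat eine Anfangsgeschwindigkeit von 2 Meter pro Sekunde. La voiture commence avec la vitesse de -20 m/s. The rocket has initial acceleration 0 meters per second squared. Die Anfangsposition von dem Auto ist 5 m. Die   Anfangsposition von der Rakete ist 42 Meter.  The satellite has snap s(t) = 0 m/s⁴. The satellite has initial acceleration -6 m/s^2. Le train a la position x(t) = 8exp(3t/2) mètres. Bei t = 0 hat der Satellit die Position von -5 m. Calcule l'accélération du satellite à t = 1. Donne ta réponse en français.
Pour résoudre ceci, nous devons prendre 2 intégrales de notre équation du snap s(t) = 0. En prenant ∫s(t)dt et en appliquant j(0) = 0, nous trouvons j(t) = 0. La primitive du jerk, avec a(0) = -6, donne l'accélération: a(t) = -6. Nous avons l'accélération a(t) = -6. En substituant t = 1: a(1) = -6.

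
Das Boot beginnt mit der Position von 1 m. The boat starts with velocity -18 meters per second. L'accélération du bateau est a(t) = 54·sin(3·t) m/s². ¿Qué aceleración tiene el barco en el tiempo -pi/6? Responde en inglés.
We have acceleration a(t) = 54·sin(3·t). Substituting t = -pi/6: a(-pi/6) = -54.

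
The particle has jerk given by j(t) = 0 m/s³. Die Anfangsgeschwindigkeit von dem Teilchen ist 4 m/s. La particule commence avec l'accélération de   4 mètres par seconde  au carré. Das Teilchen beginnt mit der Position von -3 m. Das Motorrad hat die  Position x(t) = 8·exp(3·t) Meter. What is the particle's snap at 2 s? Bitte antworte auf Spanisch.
Para resolver esto, necesitamos tomar 1 derivada de nuestra ecuación de la sacudida j(t) = 0. Tomando d/dt de j(t), encontramos s(t) = 0. Tenemos el snap s(t) = 0. Sustituyendo t = 2: s(2) = 0.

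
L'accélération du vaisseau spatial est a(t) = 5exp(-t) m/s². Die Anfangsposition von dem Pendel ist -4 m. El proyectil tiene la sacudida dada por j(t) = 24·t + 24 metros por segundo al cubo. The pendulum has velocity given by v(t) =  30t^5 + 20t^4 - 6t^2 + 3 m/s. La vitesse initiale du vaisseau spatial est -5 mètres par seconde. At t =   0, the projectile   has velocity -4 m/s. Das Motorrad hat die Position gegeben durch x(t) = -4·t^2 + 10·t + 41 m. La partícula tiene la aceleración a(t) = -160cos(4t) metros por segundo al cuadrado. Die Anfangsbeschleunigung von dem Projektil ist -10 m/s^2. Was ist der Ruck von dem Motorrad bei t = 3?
Ausgehend von der Position x(t) = -4·t^2 + 10·t + 41, nehmen wir 3 Ableitungen. Die Ableitung von der Position ergibt die Geschwindigkeit: v(t) = 10 - 8·t. Durch Ableiten von der Geschwindigkeit erhalten wir die Beschleunigung: a(t) = -8. Die Ableitung von der Beschleunigung ergibt den Ruck: j(t) = 0. Mit j(t) = 0 und Einsetzen von t = 3, finden wir j = 0.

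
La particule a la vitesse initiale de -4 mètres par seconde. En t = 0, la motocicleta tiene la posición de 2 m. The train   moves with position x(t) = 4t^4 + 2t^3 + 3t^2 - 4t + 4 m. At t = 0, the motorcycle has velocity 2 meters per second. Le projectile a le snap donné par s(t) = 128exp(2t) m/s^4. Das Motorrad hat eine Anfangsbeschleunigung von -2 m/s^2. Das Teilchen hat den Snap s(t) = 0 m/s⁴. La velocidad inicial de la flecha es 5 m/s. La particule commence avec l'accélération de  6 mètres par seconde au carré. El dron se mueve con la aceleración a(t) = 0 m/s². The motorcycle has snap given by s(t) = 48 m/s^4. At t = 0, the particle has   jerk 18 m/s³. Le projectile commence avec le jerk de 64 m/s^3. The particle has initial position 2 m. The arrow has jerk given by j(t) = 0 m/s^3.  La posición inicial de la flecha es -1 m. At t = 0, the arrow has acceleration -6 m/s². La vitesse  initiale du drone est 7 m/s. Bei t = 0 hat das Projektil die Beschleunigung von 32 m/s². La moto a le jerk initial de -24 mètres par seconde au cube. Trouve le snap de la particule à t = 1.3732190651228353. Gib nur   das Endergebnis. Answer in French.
À t = 1.3732190651228353, s = 0.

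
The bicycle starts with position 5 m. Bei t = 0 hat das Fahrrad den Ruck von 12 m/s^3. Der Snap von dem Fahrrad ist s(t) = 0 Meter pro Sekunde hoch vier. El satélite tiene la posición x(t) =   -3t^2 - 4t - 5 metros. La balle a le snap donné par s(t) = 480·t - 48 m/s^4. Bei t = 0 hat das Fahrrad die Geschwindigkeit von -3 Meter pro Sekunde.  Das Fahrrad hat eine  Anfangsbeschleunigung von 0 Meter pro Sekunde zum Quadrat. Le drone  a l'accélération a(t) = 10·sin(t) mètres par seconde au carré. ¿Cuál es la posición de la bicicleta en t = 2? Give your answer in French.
Nous devons intégrer notre équation du snap s(t) = 0 4 fois. En intégrant le snap et en utilisant la condition initiale j(0) = 12, nous obtenons j(t) = 12. En prenant ∫j(t)dt et en appliquant a(0) = 0, nous trouvons a(t) = 12·t. En intégrant l'accélération et en utilisant la condition initiale v(0) = -3, nous obtenons v(t) = 6·t^2 - 3. La primitive de la vitesse, avec x(0) = 5, donne la position: x(t) = 2·t^3 - 3·t + 5. Nous avons la position x(t) = 2·t^3 - 3·t + 5. En substituant t = 2: x(2) = 15.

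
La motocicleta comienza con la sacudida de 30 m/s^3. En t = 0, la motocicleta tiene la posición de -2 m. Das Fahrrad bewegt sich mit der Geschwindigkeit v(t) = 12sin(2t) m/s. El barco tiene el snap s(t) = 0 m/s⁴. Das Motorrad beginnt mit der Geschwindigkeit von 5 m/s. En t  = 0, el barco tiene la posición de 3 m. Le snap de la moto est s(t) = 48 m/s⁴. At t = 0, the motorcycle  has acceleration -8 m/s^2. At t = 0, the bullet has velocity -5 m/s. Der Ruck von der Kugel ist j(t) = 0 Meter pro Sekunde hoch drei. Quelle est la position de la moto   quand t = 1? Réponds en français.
Pour résoudre ceci, nous devons prendre 4 primitives de notre équation du snap s(t) = 48. En prenant ∫s(t)dt et en appliquant j(0) = 30, nous trouvons j(t) = 48·t + 30. L'intégrale du jerk est l'accélération. En utilisant a(0) = -8, nous obtenons a(t) = 24·t^2 + 30·t - 8. En prenant ∫a(t)dt et en appliquant v(0) = 5, nous trouvons v(t) = 8·t^3 + 15·t^2 - 8·t + 5. En prenant ∫v(t)dt et en appliquant x(0) = -2, nous trouvons x(t) = 2·t^4 + 5·t^3 - 4·t^2 + 5·t - 2. En utilisant x(t) = 2·t^4 + 5·t^3 - 4·t^2 + 5·t - 2 et en substituant t = 1, nous trouvons x = 6.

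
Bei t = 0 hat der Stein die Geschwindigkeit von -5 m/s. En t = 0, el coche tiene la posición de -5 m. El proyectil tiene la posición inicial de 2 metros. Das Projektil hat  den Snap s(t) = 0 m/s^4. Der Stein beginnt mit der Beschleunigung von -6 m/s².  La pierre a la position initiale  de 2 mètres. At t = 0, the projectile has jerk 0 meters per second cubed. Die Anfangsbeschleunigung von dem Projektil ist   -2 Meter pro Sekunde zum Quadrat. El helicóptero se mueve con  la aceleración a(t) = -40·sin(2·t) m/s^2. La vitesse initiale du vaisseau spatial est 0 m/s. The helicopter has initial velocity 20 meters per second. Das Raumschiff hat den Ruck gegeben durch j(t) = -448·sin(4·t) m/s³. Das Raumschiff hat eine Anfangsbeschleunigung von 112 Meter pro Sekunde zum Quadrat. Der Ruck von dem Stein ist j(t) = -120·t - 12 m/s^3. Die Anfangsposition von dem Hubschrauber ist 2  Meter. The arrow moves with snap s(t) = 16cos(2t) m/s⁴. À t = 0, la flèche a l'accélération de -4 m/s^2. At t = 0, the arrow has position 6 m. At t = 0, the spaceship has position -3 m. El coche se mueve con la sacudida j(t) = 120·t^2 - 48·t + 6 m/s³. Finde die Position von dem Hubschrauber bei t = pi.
Wir müssen die Stammfunktion unserer Gleichung für die Beschleunigung a(t) = -40·sin(2·t) 2-mal finden. Das Integral von der Beschleunigung ist die Geschwindigkeit. Mit v(0) = 20 erhalten wir v(t) = 20·cos(2·t). Durch Integration von der Geschwindigkeit und Verwendung der Anfangsbedingung x(0) = 2, erhalten wir x(t) = 10·sin(2·t) + 2. Aus der Gleichung für die Position x(t) = 10·sin(2·t) + 2, setzen wir t = pi ein und erhalten x = 2.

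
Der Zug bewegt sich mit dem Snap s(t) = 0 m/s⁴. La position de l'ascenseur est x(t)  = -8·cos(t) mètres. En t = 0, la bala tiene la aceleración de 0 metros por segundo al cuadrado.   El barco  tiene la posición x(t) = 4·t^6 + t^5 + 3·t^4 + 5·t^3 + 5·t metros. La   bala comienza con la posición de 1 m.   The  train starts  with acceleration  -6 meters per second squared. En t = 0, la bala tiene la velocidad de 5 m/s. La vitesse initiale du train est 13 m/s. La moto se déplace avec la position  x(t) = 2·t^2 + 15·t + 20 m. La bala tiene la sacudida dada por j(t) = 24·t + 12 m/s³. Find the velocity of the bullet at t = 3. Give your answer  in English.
To find the answer, we compute 2 antiderivatives of j(t) = 24·t + 12. The antiderivative of jerk, with a(0) = 0, gives acceleration: a(t) = 12·t·(t + 1). The antiderivative of acceleration is velocity. Using v(0) = 5, we get v(t) = 4·t^3 + 6·t^2 + 5. We have velocity v(t) = 4·t^3 + 6·t^2 + 5. Substituting t = 3: v(3) = 167.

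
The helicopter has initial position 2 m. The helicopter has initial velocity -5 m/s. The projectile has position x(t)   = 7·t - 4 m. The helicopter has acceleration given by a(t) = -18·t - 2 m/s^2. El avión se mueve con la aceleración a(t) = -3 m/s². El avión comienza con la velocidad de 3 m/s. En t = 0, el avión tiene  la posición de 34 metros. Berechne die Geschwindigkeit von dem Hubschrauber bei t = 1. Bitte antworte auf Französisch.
Nous devons intégrer notre équation de l'accélération a(t) = -18·t - 2 1 fois. La primitive de l'accélération, avec v(0) = -5, donne la vitesse: v(t) = -9·t^2 - 2·t - 5. De l'équation de la vitesse v(t) = -9·t^2 - 2·t - 5, nous substituons t = 1 pour obtenir v = -16.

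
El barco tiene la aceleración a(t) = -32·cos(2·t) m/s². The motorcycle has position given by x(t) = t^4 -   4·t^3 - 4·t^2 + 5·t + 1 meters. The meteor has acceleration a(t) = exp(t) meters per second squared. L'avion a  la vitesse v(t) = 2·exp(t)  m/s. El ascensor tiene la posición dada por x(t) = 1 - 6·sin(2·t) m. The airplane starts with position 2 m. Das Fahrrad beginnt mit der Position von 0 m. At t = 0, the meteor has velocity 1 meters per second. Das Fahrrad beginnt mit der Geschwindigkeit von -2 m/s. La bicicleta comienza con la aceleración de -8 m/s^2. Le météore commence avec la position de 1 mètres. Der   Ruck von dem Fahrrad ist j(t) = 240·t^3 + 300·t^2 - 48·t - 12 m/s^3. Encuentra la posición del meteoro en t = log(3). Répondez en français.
Nous devons trouver l'intégrale de notre équation de l'accélération a(t) = exp(t) 2 fois. En intégrant l'accélération et en utilisant la condition initiale v(0) = 1, nous obtenons v(t) = exp(t). L'intégrale de la vitesse est la position. En utilisant x(0) = 1, nous obtenons x(t) = exp(t). Nous avons la position x(t) = exp(t). En substituant t = log(3): x(log(3)) = 3.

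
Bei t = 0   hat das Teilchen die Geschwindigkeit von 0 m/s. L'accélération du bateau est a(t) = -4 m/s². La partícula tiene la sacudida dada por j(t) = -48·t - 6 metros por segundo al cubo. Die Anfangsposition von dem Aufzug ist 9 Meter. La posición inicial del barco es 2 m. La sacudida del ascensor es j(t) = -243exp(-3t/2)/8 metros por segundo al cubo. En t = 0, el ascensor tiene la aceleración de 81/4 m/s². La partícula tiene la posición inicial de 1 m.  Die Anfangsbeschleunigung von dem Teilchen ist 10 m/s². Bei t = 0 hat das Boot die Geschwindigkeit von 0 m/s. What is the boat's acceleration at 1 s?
From the given acceleration equation a(t) = -4, we substitute t = 1 to get a = -4.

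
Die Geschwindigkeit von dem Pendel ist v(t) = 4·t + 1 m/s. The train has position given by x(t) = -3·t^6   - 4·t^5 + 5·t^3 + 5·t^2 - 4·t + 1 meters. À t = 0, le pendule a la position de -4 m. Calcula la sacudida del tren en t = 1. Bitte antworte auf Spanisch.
Para resolver esto, necesitamos tomar 3 derivadas de nuestra ecuación de la posición x(t) = -3·t^6 - 4·t^5 + 5·t^3 + 5·t^2 - 4·t + 1. La derivada de la posición da la velocidad: v(t) = -18·t^5 - 20·t^4 + 15·t^2 + 10·t - 4. Derivando la velocidad, obtenemos la aceleración: a(t) = -90·t^4 - 80·t^3 + 30·t + 10. La derivada de la aceleración da la sacudida: j(t) = -360·t^3 - 240·t^2 + 30. Usando j(t) = -360·t^3 - 240·t^2 + 30 y sustituyendo t = 1, encontramos j = -570.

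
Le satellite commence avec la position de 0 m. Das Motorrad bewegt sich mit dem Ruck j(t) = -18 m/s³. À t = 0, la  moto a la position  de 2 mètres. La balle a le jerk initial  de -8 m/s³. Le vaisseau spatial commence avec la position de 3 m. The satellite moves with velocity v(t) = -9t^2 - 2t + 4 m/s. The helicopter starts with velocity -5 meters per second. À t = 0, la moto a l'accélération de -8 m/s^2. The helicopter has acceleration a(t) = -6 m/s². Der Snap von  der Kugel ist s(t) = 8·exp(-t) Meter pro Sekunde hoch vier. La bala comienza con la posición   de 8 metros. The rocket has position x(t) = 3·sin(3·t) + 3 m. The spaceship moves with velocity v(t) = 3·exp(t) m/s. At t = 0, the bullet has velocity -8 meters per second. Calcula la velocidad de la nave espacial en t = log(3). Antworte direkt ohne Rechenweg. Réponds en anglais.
The velocity at t = log(3) is v = 9.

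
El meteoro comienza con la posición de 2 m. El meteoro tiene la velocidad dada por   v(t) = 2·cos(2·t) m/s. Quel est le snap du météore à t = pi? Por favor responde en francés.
Nous devons dériver notre équation de la vitesse v(t) = 2·cos(2·t) 3 fois. En dérivant la vitesse, nous obtenons l'accélération: a(t) = -4·sin(2·t). En prenant d/dt de a(t), nous trouvons j(t) = -8·cos(2·t). En dérivant le jerk, nous obtenons le snap: s(t) = 16·sin(2·t). Nous avons le snap s(t) = 16·sin(2·t). En substituant t = pi: s(pi) = 0.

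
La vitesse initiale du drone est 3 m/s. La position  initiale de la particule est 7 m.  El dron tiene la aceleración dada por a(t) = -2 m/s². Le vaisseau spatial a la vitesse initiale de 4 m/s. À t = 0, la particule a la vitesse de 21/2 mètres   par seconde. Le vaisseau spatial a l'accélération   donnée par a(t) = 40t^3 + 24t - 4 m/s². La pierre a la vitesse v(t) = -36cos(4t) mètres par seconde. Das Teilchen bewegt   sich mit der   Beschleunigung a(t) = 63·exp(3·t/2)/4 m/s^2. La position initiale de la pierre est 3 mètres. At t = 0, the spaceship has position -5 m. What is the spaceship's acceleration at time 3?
Using a(t) = 40·t^3 + 24·t - 4 and substituting t = 3, we find a = 1148.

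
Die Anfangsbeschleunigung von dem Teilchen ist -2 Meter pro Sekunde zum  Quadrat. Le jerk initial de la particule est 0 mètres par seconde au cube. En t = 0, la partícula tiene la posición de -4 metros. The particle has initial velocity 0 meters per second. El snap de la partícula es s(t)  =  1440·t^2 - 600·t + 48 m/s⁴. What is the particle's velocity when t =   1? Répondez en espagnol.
Partiendo del snap s(t) = 1440·t^2 - 600·t + 48, tomamos 3 integrales. La antiderivada del snap es la sacudida. Usando j(0) = 0, obtenemos j(t) = 12·t·(40·t^2 - 25·t + 4). La antiderivada de la sacudida, con a(0) = -2, da la aceleración: a(t) = 120·t^4 - 100·t^3 + 24·t^2 - 2. Tomando ∫a(t)dt y aplicando v(0) = 0, encontramos v(t) = t·(24·t^4 - 25·t^3 + 8·t^2 - 2). Usando v(t) = t·(24·t^4 - 25·t^3 + 8·t^2 - 2) y sustituyendo t = 1, encontramos v = 5.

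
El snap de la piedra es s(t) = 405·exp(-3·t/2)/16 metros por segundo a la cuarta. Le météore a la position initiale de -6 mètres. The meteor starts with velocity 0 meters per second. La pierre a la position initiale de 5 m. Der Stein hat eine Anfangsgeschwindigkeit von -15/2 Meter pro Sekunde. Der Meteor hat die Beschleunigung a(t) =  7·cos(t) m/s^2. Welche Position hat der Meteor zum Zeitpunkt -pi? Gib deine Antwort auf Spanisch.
Necesitamos integrar nuestra ecuación de la aceleración a(t) = 7·cos(t) 2 veces. La antiderivada de la aceleración, con v(0) = 0, da la velocidad: v(t) = 7·sin(t). La antiderivada de la velocidad, con x(0) = -6, da la posición: x(t) = 1 - 7·cos(t). De la ecuación de la posición x(t) = 1 - 7·cos(t), sustituimos t = -pi para obtener x = 8.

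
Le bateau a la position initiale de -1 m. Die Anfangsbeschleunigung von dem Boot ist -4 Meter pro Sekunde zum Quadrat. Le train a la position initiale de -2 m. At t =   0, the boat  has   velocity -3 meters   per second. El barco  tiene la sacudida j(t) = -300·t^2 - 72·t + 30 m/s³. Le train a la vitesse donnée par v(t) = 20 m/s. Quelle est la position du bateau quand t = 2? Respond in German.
Ausgehend von dem Ruck j(t) = -300·t^2 - 72·t + 30, nehmen wir 3 Integrale. Mit ∫j(t)dt und Anwendung von a(0) = -4, finden wir a(t) = -100·t^3 - 36·t^2 + 30·t - 4. Durch Integration von der Beschleunigung und Verwendung der Anfangsbedingung v(0) = -3, erhalten wir v(t) = -25·t^4 - 12·t^3 + 15·t^2 - 4·t - 3. Durch Integration von der Geschwindigkeit und Verwendung der Anfangsbedingung x(0) = -1, erhalten wir x(t) = -5·t^5 - 3·t^4 + 5·t^3 - 2·t^2 - 3·t - 1. Aus der Gleichung für die Position x(t) = -5·t^5 - 3·t^4 + 5·t^3 - 2·t^2 - 3·t - 1, setzen wir t = 2 ein und erhalten x = -183.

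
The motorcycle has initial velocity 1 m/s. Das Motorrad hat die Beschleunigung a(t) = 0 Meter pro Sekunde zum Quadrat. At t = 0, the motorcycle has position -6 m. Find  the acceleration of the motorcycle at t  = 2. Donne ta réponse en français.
En utilisant a(t) = 0 et en substituant t = 2, nous trouvons a = 0.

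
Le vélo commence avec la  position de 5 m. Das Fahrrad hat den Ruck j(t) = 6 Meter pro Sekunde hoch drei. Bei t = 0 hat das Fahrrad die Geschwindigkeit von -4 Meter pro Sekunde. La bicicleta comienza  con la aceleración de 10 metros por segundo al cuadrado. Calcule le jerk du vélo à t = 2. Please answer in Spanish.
De la ecuación de la sacudida j(t) = 6, sustituimos t = 2 para obtener j = 6.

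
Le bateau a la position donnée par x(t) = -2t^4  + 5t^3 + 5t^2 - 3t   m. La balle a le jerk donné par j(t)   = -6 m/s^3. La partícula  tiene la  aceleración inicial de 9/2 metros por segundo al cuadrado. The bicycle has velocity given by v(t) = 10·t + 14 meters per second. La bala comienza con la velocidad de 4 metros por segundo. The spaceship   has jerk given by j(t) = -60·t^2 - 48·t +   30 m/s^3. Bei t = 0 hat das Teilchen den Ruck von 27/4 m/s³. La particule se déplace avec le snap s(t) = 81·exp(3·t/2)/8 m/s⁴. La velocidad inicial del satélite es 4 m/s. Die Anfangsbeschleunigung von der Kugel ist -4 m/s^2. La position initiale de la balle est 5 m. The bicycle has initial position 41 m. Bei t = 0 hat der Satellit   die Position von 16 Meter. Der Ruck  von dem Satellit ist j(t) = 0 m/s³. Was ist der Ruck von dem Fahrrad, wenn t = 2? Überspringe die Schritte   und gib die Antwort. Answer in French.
Le jerk à t = 2 est j = 0.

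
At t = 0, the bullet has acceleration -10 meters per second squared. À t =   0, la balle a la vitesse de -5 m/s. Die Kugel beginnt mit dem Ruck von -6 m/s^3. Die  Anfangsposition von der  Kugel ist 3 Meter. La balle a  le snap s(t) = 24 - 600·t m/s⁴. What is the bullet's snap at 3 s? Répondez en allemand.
Aus der Gleichung für den Snap s(t) = 24 - 600·t, setzen wir t = 3 ein und erhalten s = -1776.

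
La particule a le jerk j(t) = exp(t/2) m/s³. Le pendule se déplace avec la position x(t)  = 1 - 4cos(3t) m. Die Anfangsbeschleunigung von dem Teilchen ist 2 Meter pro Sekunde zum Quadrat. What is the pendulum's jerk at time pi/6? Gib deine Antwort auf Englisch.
Starting from position x(t) = 1 - 4·cos(3·t), we take 3 derivatives. The derivative of position gives velocity: v(t) = 12·sin(3·t). The derivative of velocity gives acceleration: a(t) = 36·cos(3·t). Differentiating acceleration, we get jerk: j(t) = -108·sin(3·t). We have jerk j(t) = -108·sin(3·t). Substituting t = pi/6: j(pi/6) = -108.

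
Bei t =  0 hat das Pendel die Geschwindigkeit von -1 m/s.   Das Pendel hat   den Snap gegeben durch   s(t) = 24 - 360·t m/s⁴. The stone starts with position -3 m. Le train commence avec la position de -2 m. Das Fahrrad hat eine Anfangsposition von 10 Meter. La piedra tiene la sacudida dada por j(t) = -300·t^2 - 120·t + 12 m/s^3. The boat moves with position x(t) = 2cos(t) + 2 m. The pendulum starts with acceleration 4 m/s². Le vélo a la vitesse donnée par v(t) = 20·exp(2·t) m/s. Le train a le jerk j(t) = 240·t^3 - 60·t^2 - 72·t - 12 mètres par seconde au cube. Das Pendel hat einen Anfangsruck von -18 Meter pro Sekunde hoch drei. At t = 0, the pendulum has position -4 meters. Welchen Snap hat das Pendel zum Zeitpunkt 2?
Mit s(t) = 24 - 360·t und Einsetzen von t = 2, finden wir s = -696.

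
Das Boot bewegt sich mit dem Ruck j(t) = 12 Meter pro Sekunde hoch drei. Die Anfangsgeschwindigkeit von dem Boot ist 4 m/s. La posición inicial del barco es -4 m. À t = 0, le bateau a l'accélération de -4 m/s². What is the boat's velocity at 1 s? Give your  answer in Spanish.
Partiendo de la sacudida j(t) = 12, tomamos 2 integrales. La integral de la sacudida, con a(0) = -4, da la aceleración: a(t) = 12·t - 4. Integrando la aceleración y usando la condición inicial v(0) = 4, obtenemos v(t) = 6·t^2 - 4·t + 4. De la ecuación de la velocidad v(t) = 6·t^2 - 4·t + 4, sustituimos t = 1 para obtener v = 6.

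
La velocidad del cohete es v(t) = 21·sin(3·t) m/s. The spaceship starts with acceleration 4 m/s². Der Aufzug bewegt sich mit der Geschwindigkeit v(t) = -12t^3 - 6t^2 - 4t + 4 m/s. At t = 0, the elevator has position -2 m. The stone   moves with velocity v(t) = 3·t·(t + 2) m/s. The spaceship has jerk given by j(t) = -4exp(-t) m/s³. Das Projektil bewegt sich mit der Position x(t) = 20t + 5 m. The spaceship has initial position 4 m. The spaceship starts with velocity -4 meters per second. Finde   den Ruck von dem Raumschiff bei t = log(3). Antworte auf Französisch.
De l'équation du jerk j(t) = -4·exp(-t), nous substituons t = log(3) pour obtenir j = -4/3.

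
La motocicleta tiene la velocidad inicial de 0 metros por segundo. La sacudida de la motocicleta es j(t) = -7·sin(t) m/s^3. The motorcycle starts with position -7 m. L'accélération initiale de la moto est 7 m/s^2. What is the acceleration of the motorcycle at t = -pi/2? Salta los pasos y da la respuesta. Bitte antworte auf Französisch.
À t = -pi/2, a = 0.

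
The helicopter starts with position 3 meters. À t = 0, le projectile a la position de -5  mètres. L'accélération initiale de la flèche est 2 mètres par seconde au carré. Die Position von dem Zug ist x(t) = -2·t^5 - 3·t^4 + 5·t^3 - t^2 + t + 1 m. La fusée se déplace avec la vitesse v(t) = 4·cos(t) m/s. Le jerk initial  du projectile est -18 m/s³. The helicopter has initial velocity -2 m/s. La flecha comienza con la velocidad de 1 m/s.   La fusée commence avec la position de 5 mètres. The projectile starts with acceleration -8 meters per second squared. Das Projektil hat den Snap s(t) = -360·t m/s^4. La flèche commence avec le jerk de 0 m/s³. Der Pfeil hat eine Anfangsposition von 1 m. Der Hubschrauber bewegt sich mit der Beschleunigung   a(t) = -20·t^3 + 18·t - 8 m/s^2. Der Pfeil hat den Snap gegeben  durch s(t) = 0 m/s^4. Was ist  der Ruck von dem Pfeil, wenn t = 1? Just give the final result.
Die Antwort ist 0.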